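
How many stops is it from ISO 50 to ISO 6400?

7 stops

50 → 100 → 200 → 400 → 800 → 1600 → 3200 → 6400 — count the steps: 7 stops.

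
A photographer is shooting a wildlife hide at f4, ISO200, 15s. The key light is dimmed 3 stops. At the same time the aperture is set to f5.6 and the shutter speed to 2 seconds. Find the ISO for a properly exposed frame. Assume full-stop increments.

Scene light: 3 stops darker.
Aperture: f/4 → f/5.6 — 1 stop stopped down (darker).
Shutter speed: 15 → 8 → 4 → 2 — 3 stops shorter (darker).
Net so far: 7 stops darker. ISO: 200 → 400 → 800 → 1600 → 3200 → 6400 → 12800 → 25600.

ISO 25600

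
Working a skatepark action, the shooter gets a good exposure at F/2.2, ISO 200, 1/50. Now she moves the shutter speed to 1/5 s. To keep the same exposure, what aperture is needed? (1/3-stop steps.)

Shutter speed: 1/50 → 1/40 → 1/30 → 1/25 → 1/20 → 1/15 → 1/13 → 1/10 → 1/8 → 1/6 → 1/5 — 3 1/3 stops slower (brighter).
Need 3 1/3 stops darker from the aperture: f/2.2 → f/2.5 → f/2.8 → f/3.2 → f/3.5 → f/4 → f/4.5 → f/5 → f/5.6 → f/6.3 → f/7.1.

f/7.1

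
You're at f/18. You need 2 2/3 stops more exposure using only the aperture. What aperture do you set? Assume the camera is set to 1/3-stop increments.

Aperture: f/18 → f/16 → f/14 → f/13 → f/11 → f/10 → f/9 → f/8 → f/7.1 — 2 2/3 stops larger aperture (brighter).

f/7.1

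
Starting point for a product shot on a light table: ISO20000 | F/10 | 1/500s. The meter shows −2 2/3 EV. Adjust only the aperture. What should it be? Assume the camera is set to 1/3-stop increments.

Underexposed by 2 2/3 stops → need 2 2/3 stops brighter.
Aperture: f/10 → f/9 → f/8 → f/7.1 → f/6.3 → f/5.6 → f/5 → f/4.5 → f/4.

f/4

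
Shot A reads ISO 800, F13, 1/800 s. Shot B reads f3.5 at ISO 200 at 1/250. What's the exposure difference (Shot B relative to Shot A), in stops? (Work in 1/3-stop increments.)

3 1/3 stops brighter

Aperture: f/13 → f/11 → f/10 → f/9 → f/8 → f/7.1 → f/6.3 → f/5.6 → f/5 → f/4.5 → f/4 → f/3.5 — 3 2/3 stops wider (brighter).
Shutter speed: 1/800 → 1/640 → 1/500 → 1/400 → 1/320 → 1/250 — 1 2/3 stops longer (brighter).
ISO: 800 → 640 → 500 → 400 → 320 → 250 → 200 — 2 stops lower (darker).
Net: +3 2/3 +1 2/3 −2 = +3 1/3 stops.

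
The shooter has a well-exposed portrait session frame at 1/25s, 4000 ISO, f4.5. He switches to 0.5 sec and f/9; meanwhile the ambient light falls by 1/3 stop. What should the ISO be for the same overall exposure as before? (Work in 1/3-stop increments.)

ISO 1600

Scene light: 1/3 stop darker.
Shutter speed: 1/25 → 1/20 → 1/15 → 1/13 → 1/10 → 1/8 → 1/6 → 1/5 → 1/4 → 0.3 → 0.4 → 0.5 — 3 2/3 stops slower (brighter).
Aperture: f/4.5 → f/5 → f/5.6 → f/6.3 → f/7.1 → f/8 → f/9 — 2 stops smaller aperture (darker).
Net so far: 1 1/3 stops brighter. ISO: 4000 → 3200 → 2500 → 2000 → 1600.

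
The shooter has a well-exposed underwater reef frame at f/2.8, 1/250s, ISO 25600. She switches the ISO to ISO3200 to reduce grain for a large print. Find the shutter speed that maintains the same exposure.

ISO: 25600 → 12800 → 6400 → 3200 — 3 stops dropped (darker).
Need 3 stops brighter from the shutter speed: 1/250 → 1/125 → 1/60 → 1/30.

1/30s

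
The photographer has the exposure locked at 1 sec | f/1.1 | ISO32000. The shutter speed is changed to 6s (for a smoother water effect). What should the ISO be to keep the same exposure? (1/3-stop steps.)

ISO 5000

Shutter speed: 1 → 1.3 → 1.6 → 2 → 2.5 → 3.2 → 4 → 5 → 6 — 2 2/3 stops slower (brighter).
Need 2 2/3 stops darker from the ISO: 32000 → 25600 → 20000 → 16000 → 12800 → 10000 → 8000 → 6400 → 5000.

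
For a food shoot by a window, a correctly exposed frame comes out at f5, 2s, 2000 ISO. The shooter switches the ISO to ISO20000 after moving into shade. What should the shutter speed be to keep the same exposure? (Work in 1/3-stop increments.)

1/5s

ISO: 2000 → 2500 → 3200 → 4000 → 5000 → 6400 → 8000 → 10000 → 12800 → 16000 → 20000 — 3 1/3 stops raised (brighter).
Need 3 1/3 stops darker from the shutter speed: 2 → 1.6 → 1.3 → 1 → 0.8 → 0.6 → 0.5 → 0.4 → 0.3 → 1/4 → 1/5.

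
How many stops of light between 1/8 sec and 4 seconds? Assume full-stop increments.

5 stops

1/8 → 1/4 → 1/2 → 1 → 2 → 4 — count the steps: 5 stops.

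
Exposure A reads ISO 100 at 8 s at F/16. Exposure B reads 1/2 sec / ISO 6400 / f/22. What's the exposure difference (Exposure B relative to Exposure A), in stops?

Aperture: f/16 → f/22 — 1 stop stopped down (darker).
Shutter speed: 8 → 4 → 2 → 1 → 1/2 — 4 stops faster (darker).
ISO: 100 → 200 → 400 → 800 → 1600 → 3200 → 6400 — 6 stops higher (brighter).
Net: −1 −4 +6 = +1 stop.

1 stop brighter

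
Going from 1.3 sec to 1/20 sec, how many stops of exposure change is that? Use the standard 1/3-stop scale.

4 2/3 stops

1.3 → 1 → 0.8 → 0.6 → 0.5 → 0.4 → 0.3 → 1/4 → 1/5 → 1/6 → 1/8 → 1/10 → 1/13 → 1/15 → 1/20 — count the steps: 14 third-stops = 4 2/3 stops.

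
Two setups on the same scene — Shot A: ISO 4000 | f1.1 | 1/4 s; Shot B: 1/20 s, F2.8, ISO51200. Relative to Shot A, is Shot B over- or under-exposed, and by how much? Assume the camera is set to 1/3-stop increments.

1 1/3 stops darker

Aperture: f/1.1 → f/1.2 → f/1.4 → f/1.6 → f/1.8 → f/2 → f/2.2 → f/2.5 → f/2.8 — 2 2/3 stops narrower (darker).
Shutter speed: 1/4 → 1/5 → 1/6 → 1/8 → 1/10 → 1/13 → 1/15 → 1/20 — 2 1/3 stops faster (darker).
ISO: 4000 → 5000 → 6400 → 8000 → 10000 → 12800 → 16000 → 20000 → 25600 → 32000 → 40000 → 51200 — 3 2/3 stops higher (brighter).
Net: −2 2/3 −2 1/3 +3 2/3 = −1 1/3 stops.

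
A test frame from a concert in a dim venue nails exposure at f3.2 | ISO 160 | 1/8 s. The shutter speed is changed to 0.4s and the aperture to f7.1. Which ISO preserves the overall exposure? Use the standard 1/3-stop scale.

ISO 250

Shutter speed: 1/8 → 1/6 → 1/5 → 1/4 → 0.3 → 0.4 — 1 2/3 stops slower (brighter).
Aperture: f/3.2 → f/3.5 → f/4 → f/4.5 → f/5 → f/5.6 → f/6.3 → f/7.1 — 2 1/3 stops stopped down (darker).
Net change so far: 2/3 stop darker. Offset with the ISO: 160 → 200 → 250.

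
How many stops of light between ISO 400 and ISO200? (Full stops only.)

1 stop

400 → 200 — count the steps: 1 stop.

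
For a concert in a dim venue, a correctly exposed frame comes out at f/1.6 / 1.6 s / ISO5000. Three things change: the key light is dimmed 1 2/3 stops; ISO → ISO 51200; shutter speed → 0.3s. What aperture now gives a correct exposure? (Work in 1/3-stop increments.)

f/1.2

Scene light: 1 2/3 stops darker.
ISO: 5000 → 6400 → 8000 → 10000 → 12800 → 16000 → 20000 → 25600 → 32000 → 40000 → 51200 — 3 1/3 stops raised (brighter).
Shutter speed: 1.6 → 1.3 → 1 → 0.8 → 0.6 → 0.5 → 0.4 → 0.3 — 2 1/3 stops shorter (darker).
Net so far: 2/3 stop darker. Aperture: f/1.6 → f/1.4 → f/1.2.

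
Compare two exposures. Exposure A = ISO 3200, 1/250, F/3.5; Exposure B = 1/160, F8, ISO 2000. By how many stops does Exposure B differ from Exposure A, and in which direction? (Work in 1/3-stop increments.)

Aperture: f/3.5 → f/4 → f/4.5 → f/5 → f/5.6 → f/6.3 → f/7.1 → f/8 — 2 1/3 stops smaller aperture (darker).
Shutter speed: 1/250 → 1/200 → 1/160 — 2/3 stop longer (brighter).
ISO: 3200 → 2500 → 2000 — 2/3 stop lower (darker).
Net: −2 1/3 +2/3 −2/3 = −2 1/3 stops.

2 1/3 stops darker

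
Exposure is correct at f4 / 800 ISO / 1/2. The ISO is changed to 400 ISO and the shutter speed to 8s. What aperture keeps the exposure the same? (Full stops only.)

ISO: 800 → 400 — 1 stop lower (darker).
Shutter speed: 1/2 → 1 → 2 → 4 → 8 — 4 stops slower (brighter).
Net change so far: 3 stops brighter. Offset with the aperture: f/4 → f/5.6 → f/8 → f/11.

f/11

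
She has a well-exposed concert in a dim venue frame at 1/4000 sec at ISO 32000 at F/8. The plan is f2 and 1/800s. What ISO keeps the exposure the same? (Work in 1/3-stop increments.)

Aperture: f/8 → f/7.1 → f/6.3 → f/5.6 → f/5 → f/4.5 → f/4 → f/3.5 → f/3.2 → f/2.8 → f/2.5 → f/2.2 → f/2 — 4 stops larger aperture (brighter).
Shutter speed: 1/4000 → 1/3200 → 1/2500 → 1/2000 → 1/1600 → 1/1250 → 1/1000 → 1/800 — 2 1/3 stops slower (brighter).
Net change so far: 6 1/3 stops brighter. Offset with the ISO: 32000 → 25600 → 20000 → 16000 → 12800 → 10000 → 8000 → 6400 → 5000 → 4000 → 3200 → 2500 → 2000 → 1600 → 1250 → 1000 → 800 → 640 → 500 → 400.

ISO 400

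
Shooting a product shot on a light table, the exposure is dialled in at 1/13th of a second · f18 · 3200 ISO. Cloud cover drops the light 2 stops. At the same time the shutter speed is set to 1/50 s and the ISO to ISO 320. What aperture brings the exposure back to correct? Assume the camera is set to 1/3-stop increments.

f/1.4

Scene light: 2 stops darker.
Shutter speed: 1/13 → 1/15 → 1/20 → 1/25 → 1/30 → 1/40 → 1/50 — 2 stops shorter (darker).
ISO: 3200 → 2500 → 2000 → 1600 → 1250 → 1000 → 800 → 640 → 500 → 400 → 320 — 3 1/3 stops dropped (darker).
Net so far: 7 1/3 stops darker. Aperture: f/18 → f/16 → f/14 → f/13 → f/11 → f/10 → f/9 → f/8 → f/7.1 → f/6.3 → f/5.6 → f/5 → f/4.5 → f/4 → f/3.5 → f/3.2 → f/2.8 → f/2.5 → f/2.2 → f/2 → f/1.8 → f/1.6 → f/1.4.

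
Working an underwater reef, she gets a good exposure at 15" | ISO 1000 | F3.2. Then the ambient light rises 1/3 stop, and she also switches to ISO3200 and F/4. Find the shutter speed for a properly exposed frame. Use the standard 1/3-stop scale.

6 s

Scene light: 1/3 stop brighter.
ISO: 1000 → 1250 → 1600 → 2000 → 2500 → 3200 — 1 2/3 stops raised (brighter).
Aperture: f/3.2 → f/3.5 → f/4 — 2/3 stop stopped down (darker).
Net so far: 1 1/3 stops brighter. Shutter speed: 15 → 13 → 10 → 8 → 6.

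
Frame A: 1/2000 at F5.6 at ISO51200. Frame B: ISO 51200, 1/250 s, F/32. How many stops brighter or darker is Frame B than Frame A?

2 stops darker

Aperture: f/5.6 → f/8 → f/11 → f/16 → f/22 → f/32 — 5 stops stopped down (darker).
Shutter speed: 1/2000 → 1/1000 → 1/500 → 1/250 — 3 stops slower (brighter).
ISO: unchanged.
Net: −5 +3 = −2 stops.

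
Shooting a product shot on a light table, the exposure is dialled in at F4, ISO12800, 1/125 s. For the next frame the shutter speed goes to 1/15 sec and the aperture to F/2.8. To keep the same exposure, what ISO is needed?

ISO 800

Shutter speed: 1/125 → 1/60 → 1/30 → 1/15 — 3 stops slower (brighter).
Aperture: f/4 → f/2.8 — 1 stop larger aperture (brighter).
Net change so far: 4 stops brighter. Offset with the ISO: 12800 → 6400 → 3200 → 1600 → 800.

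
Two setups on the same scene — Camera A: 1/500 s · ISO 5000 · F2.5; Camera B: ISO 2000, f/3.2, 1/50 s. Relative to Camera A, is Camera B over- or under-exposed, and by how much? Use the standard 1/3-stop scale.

Aperture: f/2.5 → f/2.8 → f/3.2 — 2/3 stop smaller aperture (darker).
Shutter speed: 1/500 → 1/400 → 1/320 → 1/250 → 1/200 → 1/160 → 1/125 → 1/100 → 1/80 → 1/60 → 1/50 — 3 1/3 stops longer (brighter).
ISO: 5000 → 4000 → 3200 → 2500 → 2000 — 1 1/3 stops dropped (darker).
Net: −2/3 +3 1/3 −1 1/3 = +1 1/3 stops.

1 1/3 stops brighter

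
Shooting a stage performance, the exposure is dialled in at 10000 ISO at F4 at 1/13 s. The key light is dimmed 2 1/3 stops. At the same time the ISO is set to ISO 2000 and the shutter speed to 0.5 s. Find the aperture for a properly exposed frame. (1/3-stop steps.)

Scene light: 2 1/3 stops darker.
ISO: 10000 → 8000 → 6400 → 5000 → 4000 → 3200 → 2500 → 2000 — 2 1/3 stops lower (darker).
Shutter speed: 1/13 → 1/10 → 1/8 → 1/6 → 1/5 → 1/4 → 0.3 → 0.4 → 0.5 — 2 2/3 stops slower (brighter).
Net so far: 2 stops darker. Aperture: f/4 → f/3.5 → f/3.2 → f/2.8 → f/2.5 → f/2.2 → f/2.

f/2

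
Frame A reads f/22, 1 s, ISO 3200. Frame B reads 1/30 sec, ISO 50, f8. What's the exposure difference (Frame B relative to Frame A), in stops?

8 stops darker

Aperture: f/22 → f/16 → f/11 → f/8 — 3 stops larger aperture (brighter).
Shutter speed: 1 → 1/2 → 1/4 → 1/8 → 1/15 → 1/30 — 5 stops shorter (darker).
ISO: 3200 → 1600 → 800 → 400 → 200 → 100 → 50 — 6 stops dropped (darker).
Net: +3 −5 −6 = −8 stops.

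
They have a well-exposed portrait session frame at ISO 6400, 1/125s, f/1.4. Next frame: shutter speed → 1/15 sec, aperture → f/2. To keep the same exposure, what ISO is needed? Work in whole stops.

ISO 1600

Shutter speed: 1/125 → 1/60 → 1/30 → 1/15 — 3 stops longer (brighter).
Aperture: f/1.4 → f/2 — 1 stop narrower (darker).
Net change so far: 2 stops brighter. Offset with the ISO: 6400 → 3200 → 1600.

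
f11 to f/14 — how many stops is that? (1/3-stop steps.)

f/11 → f/13 → f/14 — count the steps: 2 third-stops = 2/3 stop.

2/3 stop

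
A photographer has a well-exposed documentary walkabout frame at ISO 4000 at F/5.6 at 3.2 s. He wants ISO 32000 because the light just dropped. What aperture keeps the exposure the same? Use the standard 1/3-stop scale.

f/16

ISO: 4000 → 5000 → 6400 → 8000 → 10000 → 12800 → 16000 → 20000 → 25600 → 32000 — 3 stops higher (brighter).
Need 3 stops darker from the aperture: f/5.6 → f/6.3 → f/7.1 → f/8 → f/9 → f/10 → f/11 → f/13 → f/14 → f/16.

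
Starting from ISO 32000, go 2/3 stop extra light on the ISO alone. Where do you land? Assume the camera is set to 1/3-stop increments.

ISO: 32000 → 40000 → 51200 — 2/3 stop higher (brighter).

ISO 51200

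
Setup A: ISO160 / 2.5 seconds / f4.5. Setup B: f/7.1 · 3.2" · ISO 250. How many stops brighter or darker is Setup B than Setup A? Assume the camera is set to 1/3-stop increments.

1/3 stop darker

Aperture: f/4.5 → f/5 → f/5.6 → f/6.3 → f/7.1 — 1 1/3 stops smaller aperture (darker).
Shutter speed: 2.5 → 3.2 — 1/3 stop slower (brighter).
ISO: 160 → 200 → 250 — 2/3 stop raised (brighter).
Net: −1 1/3 +1/3 +2/3 = −1/3 stops.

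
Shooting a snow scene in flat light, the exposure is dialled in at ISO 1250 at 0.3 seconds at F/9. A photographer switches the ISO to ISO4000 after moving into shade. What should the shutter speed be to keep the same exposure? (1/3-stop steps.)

ISO: 1250 → 1600 → 2000 → 2500 → 3200 → 4000 — 1 2/3 stops raised (brighter).
Need 1 2/3 stops darker from the shutter speed: 0.3 → 1/4 → 1/5 → 1/6 → 1/8 → 1/10.

1/10s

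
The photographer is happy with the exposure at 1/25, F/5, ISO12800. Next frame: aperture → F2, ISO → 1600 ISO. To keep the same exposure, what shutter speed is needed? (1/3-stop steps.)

1/20s

Aperture: f/5 → f/4.5 → f/4 → f/3.5 → f/3.2 → f/2.8 → f/2.5 → f/2.2 → f/2 — 2 2/3 stops opened up (brighter).
ISO: 12800 → 10000 → 8000 → 6400 → 5000 → 4000 → 3200 → 2500 → 2000 → 1600 — 3 stops dropped (darker).
Net change so far: 1/3 stop darker. Offset with the shutter speed: 1/25 → 1/20.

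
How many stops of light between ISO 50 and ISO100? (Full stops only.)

50 → 100 — count the steps: 1 stop.

1 stop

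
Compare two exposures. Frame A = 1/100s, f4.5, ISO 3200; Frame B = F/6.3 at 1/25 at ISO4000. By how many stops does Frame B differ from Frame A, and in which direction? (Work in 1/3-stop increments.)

Aperture: f/4.5 → f/5 → f/5.6 → f/6.3 — 1 stop stopped down (darker).
Shutter speed: 1/100 → 1/80 → 1/60 → 1/50 → 1/40 → 1/30 → 1/25 — 2 stops slower (brighter).
ISO: 3200 → 4000 — 1/3 stop raised (brighter).
Net: −1 +2 +1/3 = +1 1/3 stops.

1 1/3 stops brighter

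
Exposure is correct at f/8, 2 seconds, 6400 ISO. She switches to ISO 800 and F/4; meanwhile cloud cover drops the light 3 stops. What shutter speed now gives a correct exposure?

Scene light: 3 stops darker.
ISO: 6400 → 3200 → 1600 → 800 — 3 stops lower (darker).
Aperture: f/8 → f/5.6 → f/4 — 2 stops larger aperture (brighter).
Net so far: 4 stops darker. Shutter speed: 2 → 4 → 8 → 15 → 30.

30 s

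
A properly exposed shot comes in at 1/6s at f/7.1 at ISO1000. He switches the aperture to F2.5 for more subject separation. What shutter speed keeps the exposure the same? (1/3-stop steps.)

1/50s

Aperture: f/7.1 → f/6.3 → f/5.6 → f/5 → f/4.5 → f/4 → f/3.5 → f/3.2 → f/2.8 → f/2.5 — 3 stops larger aperture (brighter).
Need 3 stops darker from the shutter speed: 1/6 → 1/8 → 1/10 → 1/13 → 1/15 → 1/20 → 1/25 → 1/30 → 1/40 → 1/50.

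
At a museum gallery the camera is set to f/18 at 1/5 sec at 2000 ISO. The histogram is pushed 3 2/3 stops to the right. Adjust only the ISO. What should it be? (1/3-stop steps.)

Overexposed by 3 2/3 stops → need 3 2/3 stops darker.
ISO: 2000 → 1600 → 1250 → 1000 → 800 → 640 → 500 → 400 → 320 → 250 → 200 → 160.

ISO 160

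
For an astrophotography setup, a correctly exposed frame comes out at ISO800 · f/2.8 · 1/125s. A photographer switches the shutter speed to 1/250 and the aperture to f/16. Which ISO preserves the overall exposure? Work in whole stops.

Shutter speed: 1/125 → 1/250 — 1 stop faster (darker).
Aperture: f/2.8 → f/4 → f/5.6 → f/8 → f/11 → f/16 — 5 stops stopped down (darker).
Net change so far: 6 stops darker. Offset with the ISO: 800 → 1600 → 3200 → 6400 → 12800 → 25600 → 51200.

ISO 51200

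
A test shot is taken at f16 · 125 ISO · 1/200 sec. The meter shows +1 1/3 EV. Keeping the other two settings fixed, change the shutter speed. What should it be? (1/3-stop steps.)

1/500s

Overexposed by 1 1/3 stops → need 1 1/3 stops darker.
Shutter speed: 1/200 → 1/250 → 1/320 → 1/400 → 1/500.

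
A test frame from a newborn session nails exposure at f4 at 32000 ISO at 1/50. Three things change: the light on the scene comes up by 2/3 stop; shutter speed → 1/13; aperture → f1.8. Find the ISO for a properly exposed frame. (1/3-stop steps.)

ISO 1000

Scene light: 2/3 stop brighter.
Shutter speed: 1/50 → 1/40 → 1/30 → 1/25 → 1/20 → 1/15 → 1/13 — 2 stops longer (brighter).
Aperture: f/4 → f/3.5 → f/3.2 → f/2.8 → f/2.5 → f/2.2 → f/2 → f/1.8 — 2 1/3 stops wider (brighter).
Net so far: 5 stops brighter. ISO: 32000 → 25600 → 20000 → 16000 → 12800 → 10000 → 8000 → 6400 → 5000 → 4000 → 3200 → 2500 → 2000 → 1600 → 1250 → 1000.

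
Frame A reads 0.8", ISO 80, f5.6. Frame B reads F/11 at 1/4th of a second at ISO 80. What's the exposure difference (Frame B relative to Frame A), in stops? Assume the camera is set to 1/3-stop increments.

Aperture: f/5.6 → f/6.3 → f/7.1 → f/8 → f/9 → f/10 → f/11 — 2 stops smaller aperture (darker).
Shutter speed: 0.8 → 0.6 → 0.5 → 0.4 → 0.3 → 1/4 — 1 2/3 stops shorter (darker).
ISO: unchanged.
Net: −2 −1 2/3 = −3 2/3 stops.

3 2/3 stops darker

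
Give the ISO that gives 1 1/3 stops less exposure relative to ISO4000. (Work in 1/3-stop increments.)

ISO: 4000 → 3200 → 2500 → 2000 → 1600 — 1 1/3 stops lower (darker).

ISO 1600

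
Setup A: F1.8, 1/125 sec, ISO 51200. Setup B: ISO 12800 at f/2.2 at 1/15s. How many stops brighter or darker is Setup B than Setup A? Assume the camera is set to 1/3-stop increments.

Aperture: f/1.8 → f/2 → f/2.2 — 2/3 stop stopped down (darker).
Shutter speed: 1/125 → 1/100 → 1/80 → 1/60 → 1/50 → 1/40 → 1/30 → 1/25 → 1/20 → 1/15 — 3 stops longer (brighter).
ISO: 51200 → 40000 → 32000 → 25600 → 20000 → 16000 → 12800 — 2 stops dropped (darker).
Net: −2/3 +3 −2 = +1/3 stops.

1/3 stop brighter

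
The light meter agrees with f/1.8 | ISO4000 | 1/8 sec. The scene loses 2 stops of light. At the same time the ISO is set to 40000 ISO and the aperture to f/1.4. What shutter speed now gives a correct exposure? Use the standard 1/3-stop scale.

Scene light: 2 stops darker.
ISO: 4000 → 5000 → 6400 → 8000 → 10000 → 12800 → 16000 → 20000 → 25600 → 32000 → 40000 — 3 1/3 stops higher (brighter).
Aperture: f/1.8 → f/1.6 → f/1.4 — 2/3 stop opened up (brighter).
Net so far: 2 stops brighter. Shutter speed: 1/8 → 1/10 → 1/13 → 1/15 → 1/20 → 1/25 → 1/30.

1/30s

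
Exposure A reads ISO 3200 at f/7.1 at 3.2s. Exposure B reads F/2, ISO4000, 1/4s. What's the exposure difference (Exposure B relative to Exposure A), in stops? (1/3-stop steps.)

1/3 stop brighter

Aperture: f/7.1 → f/6.3 → f/5.6 → f/5 → f/4.5 → f/4 → f/3.5 → f/3.2 → f/2.8 → f/2.5 → f/2.2 → f/2 — 3 2/3 stops opened up (brighter).
Shutter speed: 3.2 → 2.5 → 2 → 1.6 → 1.3 → 1 → 0.8 → 0.6 → 0.5 → 0.4 → 0.3 → 1/4 — 3 2/3 stops faster (darker).
ISO: 3200 → 4000 — 1/3 stop raised (brighter).
Net: +3 2/3 −3 2/3 +1/3 = +1/3 stops.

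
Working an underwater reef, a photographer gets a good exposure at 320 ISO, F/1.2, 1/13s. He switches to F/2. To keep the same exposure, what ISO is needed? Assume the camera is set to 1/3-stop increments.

ISO 800

Aperture: f/1.2 → f/1.4 → f/1.6 → f/1.8 → f/2 — 1 1/3 stops narrower (darker).
Need 1 1/3 stops brighter from the ISO: 320 → 400 → 500 → 640 → 800.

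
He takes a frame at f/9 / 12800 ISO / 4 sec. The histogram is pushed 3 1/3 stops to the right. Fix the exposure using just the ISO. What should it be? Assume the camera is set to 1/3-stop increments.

ISO 1250

Overexposed by 3 1/3 stops → need 3 1/3 stops darker.
ISO: 12800 → 10000 → 8000 → 6400 → 5000 → 4000 → 3200 → 2500 → 2000 → 1600 → 1250.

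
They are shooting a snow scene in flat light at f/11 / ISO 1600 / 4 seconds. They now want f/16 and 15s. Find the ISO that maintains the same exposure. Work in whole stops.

ISO 800

Aperture: f/11 → f/16 — 1 stop narrower (darker).
Shutter speed: 4 → 8 → 15 — 2 stops slower (brighter).
Net change so far: 1 stop brighter. Offset with the ISO: 1600 → 800.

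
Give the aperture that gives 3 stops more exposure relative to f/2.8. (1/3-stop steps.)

f/1.0

Aperture: f/2.8 → f/2.5 → f/2.2 → f/2 → f/1.8 → f/1.6 → f/1.4 → f/1.2 → f/1.1 → f/1.0 — 3 stops larger aperture (brighter).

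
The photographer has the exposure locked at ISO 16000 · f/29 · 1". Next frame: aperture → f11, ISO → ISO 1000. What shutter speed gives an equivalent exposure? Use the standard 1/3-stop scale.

Aperture: f/29 → f/25 → f/22 → f/20 → f/18 → f/16 → f/14 → f/13 → f/11 — 2 2/3 stops larger aperture (brighter).
ISO: 16000 → 12800 → 10000 → 8000 → 6400 → 5000 → 4000 → 3200 → 2500 → 2000 → 1600 → 1250 → 1000 — 4 stops lower (darker).
Net change so far: 1 1/3 stops darker. Offset with the shutter speed: 1 → 1.3 → 1.6 → 2 → 2.5.

2.5 s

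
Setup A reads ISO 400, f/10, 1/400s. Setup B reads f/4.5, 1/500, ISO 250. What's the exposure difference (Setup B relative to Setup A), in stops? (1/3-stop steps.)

1 1/3 stops brighter

Aperture: f/10 → f/9 → f/8 → f/7.1 → f/6.3 → f/5.6 → f/5 → f/4.5 — 2 1/3 stops wider (brighter).
Shutter speed: 1/400 → 1/500 — 1/3 stop shorter (darker).
ISO: 400 → 320 → 250 — 2/3 stop lower (darker).
Net: +2 1/3 −1/3 −2/3 = +1 1/3 stops.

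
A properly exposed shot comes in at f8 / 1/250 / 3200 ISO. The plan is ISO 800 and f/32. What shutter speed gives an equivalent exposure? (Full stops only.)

ISO: 3200 → 1600 → 800 — 2 stops lower (darker).
Aperture: f/8 → f/11 → f/16 → f/22 → f/32 — 4 stops narrower (darker).
Net change so far: 6 stops darker. Offset with the shutter speed: 1/250 → 1/125 → 1/60 → 1/30 → 1/15 → 1/8 → 1/4.

1/4s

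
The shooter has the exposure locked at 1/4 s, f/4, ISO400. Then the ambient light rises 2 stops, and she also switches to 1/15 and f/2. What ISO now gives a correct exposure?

Scene light: 2 stops brighter.
Shutter speed: 1/4 → 1/8 → 1/15 — 2 stops faster (darker).
Aperture: f/4 → f/2.8 → f/2 — 2 stops opened up (brighter).
Net so far: 2 stops brighter. ISO: 400 → 200 → 100.

ISO 100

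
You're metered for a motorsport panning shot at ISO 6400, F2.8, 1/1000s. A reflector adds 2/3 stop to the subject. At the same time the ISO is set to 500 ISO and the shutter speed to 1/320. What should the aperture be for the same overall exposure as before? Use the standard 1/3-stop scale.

Scene light: 2/3 stop brighter.
ISO: 6400 → 5000 → 4000 → 3200 → 2500 → 2000 → 1600 → 1250 → 1000 → 800 → 640 → 500 — 3 2/3 stops lower (darker).
Shutter speed: 1/1000 → 1/800 → 1/640 → 1/500 → 1/400 → 1/320 — 1 2/3 stops longer (brighter).
Net so far: 1 1/3 stops darker. Aperture: f/2.8 → f/2.5 → f/2.2 → f/2 → f/1.8.

f/1.8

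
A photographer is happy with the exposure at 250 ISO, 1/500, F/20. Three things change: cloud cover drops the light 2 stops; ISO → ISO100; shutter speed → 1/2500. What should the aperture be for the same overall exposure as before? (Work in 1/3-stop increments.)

f/2.8

Scene light: 2 stops darker.
ISO: 250 → 200 → 160 → 125 → 100 — 1 1/3 stops dropped (darker).
Shutter speed: 1/500 → 1/640 → 1/800 → 1/1000 → 1/1250 → 1/1600 → 1/2000 → 1/2500 — 2 1/3 stops faster (darker).
Net so far: 5 2/3 stops darker. Aperture: f/20 → f/18 → f/16 → f/14 → f/13 → f/11 → f/10 → f/9 → f/8 → f/7.1 → f/6.3 → f/5.6 → f/5 → f/4.5 → f/4 → f/3.5 → f/3.2 → f/2.8.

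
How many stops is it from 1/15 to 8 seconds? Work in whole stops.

7 stops

1/15 → 1/8 → 1/4 → 1/2 → 1 → 2 → 4 → 8 — count the steps: 7 stops.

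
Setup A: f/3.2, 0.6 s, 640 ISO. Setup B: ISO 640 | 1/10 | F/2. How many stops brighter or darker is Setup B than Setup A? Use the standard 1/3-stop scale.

Aperture: f/3.2 → f/2.8 → f/2.5 → f/2.2 → f/2 — 1 1/3 stops larger aperture (brighter).
Shutter speed: 0.6 → 0.5 → 0.4 → 0.3 → 1/4 → 1/5 → 1/6 → 1/8 → 1/10 — 2 2/3 stops shorter (darker).
ISO: unchanged.
Net: +1 1/3 −2 2/3 = −1 1/3 stops.

1 1/3 stops darker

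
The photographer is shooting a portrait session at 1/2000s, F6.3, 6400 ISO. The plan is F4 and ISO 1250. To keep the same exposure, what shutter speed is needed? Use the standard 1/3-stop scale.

Aperture: f/6.3 → f/5.6 → f/5 → f/4.5 → f/4 — 1 1/3 stops wider (brighter).
ISO: 6400 → 5000 → 4000 → 3200 → 2500 → 2000 → 1600 → 1250 — 2 1/3 stops lower (darker).
Net change so far: 1 stop darker. Offset with the shutter speed: 1/2000 → 1/1600 → 1/1250 → 1/1000.

1/1000s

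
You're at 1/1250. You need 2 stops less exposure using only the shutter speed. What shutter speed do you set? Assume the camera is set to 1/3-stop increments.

1/5000s

Shutter speed: 1/1250 → 1/1600 → 1/2000 → 1/2500 → 1/3200 → 1/4000 → 1/5000 — 2 stops shorter (darker).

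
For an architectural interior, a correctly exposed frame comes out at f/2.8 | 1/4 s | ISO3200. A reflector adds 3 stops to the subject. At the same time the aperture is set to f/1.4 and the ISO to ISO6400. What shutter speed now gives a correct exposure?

1/250s

Scene light: 3 stops brighter.
Aperture: f/2.8 → f/2 → f/1.4 — 2 stops larger aperture (brighter).
ISO: 3200 → 6400 — 1 stop raised (brighter).
Net so far: 6 stops brighter. Shutter speed: 1/4 → 1/8 → 1/15 → 1/30 → 1/60 → 1/125 → 1/250.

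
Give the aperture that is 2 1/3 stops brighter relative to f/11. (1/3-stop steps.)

f/5

Aperture: f/11 → f/10 → f/9 → f/8 → f/7.1 → f/6.3 → f/5.6 → f/5 — 2 1/3 stops larger aperture (brighter).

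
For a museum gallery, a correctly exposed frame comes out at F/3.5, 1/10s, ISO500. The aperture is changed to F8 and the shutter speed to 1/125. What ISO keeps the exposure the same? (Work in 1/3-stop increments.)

Aperture: f/3.5 → f/4 → f/4.5 → f/5 → f/5.6 → f/6.3 → f/7.1 → f/8 — 2 1/3 stops smaller aperture (darker).
Shutter speed: 1/10 → 1/13 → 1/15 → 1/20 → 1/25 → 1/30 → 1/40 → 1/50 → 1/60 → 1/80 → 1/100 → 1/125 — 3 2/3 stops shorter (darker).
Net change so far: 6 stops darker. Offset with the ISO: 500 → 640 → 800 → 1000 → 1250 → 1600 → 2000 → 2500 → 3200 → 4000 → 5000 → 6400 → 8000 → 10000 → 12800 → 16000 → 20000 → 25600 → 32000.

ISO 32000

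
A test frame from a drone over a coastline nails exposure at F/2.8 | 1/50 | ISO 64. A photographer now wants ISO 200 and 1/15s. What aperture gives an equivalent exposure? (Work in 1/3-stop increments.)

ISO: 64 → 80 → 100 → 125 → 160 → 200 — 1 2/3 stops raised (brighter).
Shutter speed: 1/50 → 1/40 → 1/30 → 1/25 → 1/20 → 1/15 — 1 2/3 stops slower (brighter).
Net change so far: 3 1/3 stops brighter. Offset with the aperture: f/2.8 → f/3.2 → f/3.5 → f/4 → f/4.5 → f/5 → f/5.6 → f/6.3 → f/7.1 → f/8 → f/9.

f/9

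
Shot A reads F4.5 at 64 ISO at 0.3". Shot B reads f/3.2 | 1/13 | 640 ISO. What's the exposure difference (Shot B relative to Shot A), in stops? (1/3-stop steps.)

Aperture: f/4.5 → f/4 → f/3.5 → f/3.2 — 1 stop larger aperture (brighter).
Shutter speed: 0.3 → 1/4 → 1/5 → 1/6 → 1/8 → 1/10 → 1/13 — 2 stops shorter (darker).
ISO: 64 → 80 → 100 → 125 → 160 → 200 → 250 → 320 → 400 → 500 → 640 — 3 1/3 stops raised (brighter).
Net: +1 −2 +3 1/3 = +2 1/3 stops.

2 1/3 stops brighter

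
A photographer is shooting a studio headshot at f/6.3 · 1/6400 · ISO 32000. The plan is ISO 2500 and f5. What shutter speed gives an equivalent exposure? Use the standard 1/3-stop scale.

ISO: 32000 → 25600 → 20000 → 16000 → 12800 → 10000 → 8000 → 6400 → 5000 → 4000 → 3200 → 2500 — 3 2/3 stops dropped (darker).
Aperture: f/6.3 → f/5.6 → f/5 — 2/3 stop opened up (brighter).
Net change so far: 3 stops darker. Offset with the shutter speed: 1/6400 → 1/5000 → 1/4000 → 1/3200 → 1/2500 → 1/2000 → 1/1600 → 1/1250 → 1/1000 → 1/800.

1/800s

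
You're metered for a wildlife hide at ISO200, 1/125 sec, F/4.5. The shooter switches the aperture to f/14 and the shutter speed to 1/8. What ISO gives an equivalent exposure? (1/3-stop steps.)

ISO 125

Aperture: f/4.5 → f/5 → f/5.6 → f/6.3 → f/7.1 → f/8 → f/9 → f/10 → f/11 → f/13 → f/14 — 3 1/3 stops smaller aperture (darker).
Shutter speed: 1/125 → 1/100 → 1/80 → 1/60 → 1/50 → 1/40 → 1/30 → 1/25 → 1/20 → 1/15 → 1/13 → 1/10 → 1/8 — 4 stops slower (brighter).
Net change so far: 2/3 stop brighter. Offset with the ISO: 200 → 160 → 125.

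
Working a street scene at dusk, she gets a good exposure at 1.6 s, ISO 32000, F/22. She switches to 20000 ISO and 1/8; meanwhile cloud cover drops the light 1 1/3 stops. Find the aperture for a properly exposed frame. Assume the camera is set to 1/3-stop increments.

f/3.2

Scene light: 1 1/3 stops darker.
ISO: 32000 → 25600 → 20000 — 2/3 stop dropped (darker).
Shutter speed: 1.6 → 1.3 → 1 → 0.8 → 0.6 → 0.5 → 0.4 → 0.3 → 1/4 → 1/5 → 1/6 → 1/8 — 3 2/3 stops shorter (darker).
Net so far: 5 2/3 stops darker. Aperture: f/22 → f/20 → f/18 → f/16 → f/14 → f/13 → f/11 → f/10 → f/9 → f/8 → f/7.1 → f/6.3 → f/5.6 → f/5 → f/4.5 → f/4 → f/3.5 → f/3.2.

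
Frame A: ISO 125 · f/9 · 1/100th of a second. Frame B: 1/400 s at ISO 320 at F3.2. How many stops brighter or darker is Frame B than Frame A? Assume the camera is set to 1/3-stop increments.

2 1/3 stops brighter

Aperture: f/9 → f/8 → f/7.1 → f/6.3 → f/5.6 → f/5 → f/4.5 → f/4 → f/3.5 → f/3.2 — 3 stops wider (brighter).
Shutter speed: 1/100 → 1/125 → 1/160 → 1/200 → 1/250 → 1/320 → 1/400 — 2 stops shorter (darker).
ISO: 125 → 160 → 200 → 250 → 320 — 1 1/3 stops raised (brighter).
Net: +3 −2 +1 1/3 = +2 1/3 stops.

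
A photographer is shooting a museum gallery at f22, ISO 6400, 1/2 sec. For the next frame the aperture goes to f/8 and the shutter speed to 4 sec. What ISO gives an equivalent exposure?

Aperture: f/22 → f/16 → f/11 → f/8 — 3 stops opened up (brighter).
Shutter speed: 1/2 → 1 → 2 → 4 — 3 stops slower (brighter).
Net change so far: 6 stops brighter. Offset with the ISO: 6400 → 3200 → 1600 → 800 → 400 → 200 → 100.

ISO 100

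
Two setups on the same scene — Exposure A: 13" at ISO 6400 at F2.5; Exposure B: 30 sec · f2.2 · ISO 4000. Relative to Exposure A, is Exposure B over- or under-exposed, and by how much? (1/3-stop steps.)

Aperture: f/2.5 → f/2.2 — 1/3 stop opened up (brighter).
Shutter speed: 13 → 15 → 20 → 25 → 30 — 1 1/3 stops slower (brighter).
ISO: 6400 → 5000 → 4000 — 2/3 stop dropped (darker).
Net: +1/3 +1 1/3 −2/3 = +1 stop.

1 stop brighter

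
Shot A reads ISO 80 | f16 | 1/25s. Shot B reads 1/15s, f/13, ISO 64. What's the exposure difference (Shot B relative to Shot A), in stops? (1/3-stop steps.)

1 stop brighter

Aperture: f/16 → f/14 → f/13 — 2/3 stop opened up (brighter).
Shutter speed: 1/25 → 1/20 → 1/15 — 2/3 stop longer (brighter).
ISO: 80 → 64 — 1/3 stop lower (darker).
Net: +2/3 +2/3 −1/3 = +1 stop.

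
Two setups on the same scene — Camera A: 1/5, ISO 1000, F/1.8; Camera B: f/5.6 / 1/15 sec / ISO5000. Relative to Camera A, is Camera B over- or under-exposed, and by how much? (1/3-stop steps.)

2 2/3 stops darker

Aperture: f/1.8 → f/2 → f/2.2 → f/2.5 → f/2.8 → f/3.2 → f/3.5 → f/4 → f/4.5 → f/5 → f/5.6 — 3 1/3 stops narrower (darker).
Shutter speed: 1/5 → 1/6 → 1/8 → 1/10 → 1/13 → 1/15 — 1 2/3 stops shorter (darker).
ISO: 1000 → 1250 → 1600 → 2000 → 2500 → 3200 → 4000 → 5000 — 2 1/3 stops higher (brighter).
Net: −3 1/3 −1 2/3 +2 1/3 = −2 2/3 stops.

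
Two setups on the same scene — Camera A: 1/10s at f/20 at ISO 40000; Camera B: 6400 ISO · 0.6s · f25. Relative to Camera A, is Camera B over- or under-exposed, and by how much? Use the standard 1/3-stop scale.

Aperture: f/20 → f/22 → f/25 — 2/3 stop smaller aperture (darker).
Shutter speed: 1/10 → 1/8 → 1/6 → 1/5 → 1/4 → 0.3 → 0.4 → 0.5 → 0.6 — 2 2/3 stops longer (brighter).
ISO: 40000 → 32000 → 25600 → 20000 → 16000 → 12800 → 10000 → 8000 → 6400 — 2 2/3 stops lower (darker).
Net: −2/3 +2 2/3 −2 2/3 = −2/3 stops.

2/3 stop darker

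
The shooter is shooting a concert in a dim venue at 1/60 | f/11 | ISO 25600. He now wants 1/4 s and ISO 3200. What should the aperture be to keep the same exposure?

Shutter speed: 1/60 → 1/30 → 1/15 → 1/8 → 1/4 — 4 stops slower (brighter).
ISO: 25600 → 12800 → 6400 → 3200 — 3 stops dropped (darker).
Net change so far: 1 stop brighter. Offset with the aperture: f/11 → f/16.

f/16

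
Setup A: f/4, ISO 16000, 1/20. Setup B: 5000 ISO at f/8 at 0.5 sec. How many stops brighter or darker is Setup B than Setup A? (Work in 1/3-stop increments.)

Aperture: f/4 → f/4.5 → f/5 → f/5.6 → f/6.3 → f/7.1 → f/8 — 2 stops narrower (darker).
Shutter speed: 1/20 → 1/15 → 1/13 → 1/10 → 1/8 → 1/6 → 1/5 → 1/4 → 0.3 → 0.4 → 0.5 — 3 1/3 stops slower (brighter).
ISO: 16000 → 12800 → 10000 → 8000 → 6400 → 5000 — 1 2/3 stops dropped (darker).
Net: −2 +3 1/3 −1 2/3 = −1/3 stops.

1/3 stop darker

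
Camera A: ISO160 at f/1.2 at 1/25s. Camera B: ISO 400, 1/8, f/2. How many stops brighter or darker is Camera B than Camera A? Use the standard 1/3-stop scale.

Aperture: f/1.2 → f/1.4 → f/1.6 → f/1.8 → f/2 — 1 1/3 stops stopped down (darker).
Shutter speed: 1/25 → 1/20 → 1/15 → 1/13 → 1/10 → 1/8 — 1 2/3 stops slower (brighter).
ISO: 160 → 200 → 250 → 320 → 400 — 1 1/3 stops higher (brighter).
Net: −1 1/3 +1 2/3 +1 1/3 = +1 2/3 stops.

1 2/3 stops brighter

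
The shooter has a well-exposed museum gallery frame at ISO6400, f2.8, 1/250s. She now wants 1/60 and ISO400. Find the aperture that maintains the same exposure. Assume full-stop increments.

f/1.4

Shutter speed: 1/250 → 1/125 → 1/60 — 2 stops longer (brighter).
ISO: 6400 → 3200 → 1600 → 800 → 400 — 4 stops dropped (darker).
Net change so far: 2 stops darker. Offset with the aperture: f/2.8 → f/2 → f/1.4.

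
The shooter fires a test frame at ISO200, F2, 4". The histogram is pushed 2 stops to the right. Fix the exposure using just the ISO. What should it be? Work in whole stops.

ISO 50

Overexposed by 2 stops → need 2 stops darker.
ISO: 200 → 100 → 50.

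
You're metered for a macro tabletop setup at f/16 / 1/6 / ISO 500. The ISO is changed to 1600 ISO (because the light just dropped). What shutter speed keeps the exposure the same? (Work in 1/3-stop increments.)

1/20s

ISO: 500 → 640 → 800 → 1000 → 1250 → 1600 — 1 2/3 stops raised (brighter).
Need 1 2/3 stops darker from the shutter speed: 1/6 → 1/8 → 1/10 → 1/13 → 1/15 → 1/20.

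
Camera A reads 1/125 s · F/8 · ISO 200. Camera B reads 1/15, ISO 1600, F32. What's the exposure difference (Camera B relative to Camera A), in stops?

Aperture: f/8 → f/11 → f/16 → f/22 → f/32 — 4 stops narrower (darker).
Shutter speed: 1/125 → 1/60 → 1/30 → 1/15 — 3 stops slower (brighter).
ISO: 200 → 400 → 800 → 1600 — 3 stops raised (brighter).
Net: −4 +3 +3 = +2 stops.

2 stops brighter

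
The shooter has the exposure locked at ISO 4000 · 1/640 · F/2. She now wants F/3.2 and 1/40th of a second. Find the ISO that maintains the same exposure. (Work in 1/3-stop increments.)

ISO 640

Aperture: f/2 → f/2.2 → f/2.5 → f/2.8 → f/3.2 — 1 1/3 stops narrower (darker).
Shutter speed: 1/640 → 1/500 → 1/400 → 1/320 → 1/250 → 1/200 → 1/160 → 1/125 → 1/100 → 1/80 → 1/60 → 1/50 → 1/40 — 4 stops slower (brighter).
Net change so far: 2 2/3 stops brighter. Offset with the ISO: 4000 → 3200 → 2500 → 2000 → 1600 → 1250 → 1000 → 800 → 640.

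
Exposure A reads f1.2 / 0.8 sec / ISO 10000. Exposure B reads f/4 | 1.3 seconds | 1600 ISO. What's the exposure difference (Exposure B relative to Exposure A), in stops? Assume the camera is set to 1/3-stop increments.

Aperture: f/1.2 → f/1.4 → f/1.6 → f/1.8 → f/2 → f/2.2 → f/2.5 → f/2.8 → f/3.2 → f/3.5 → f/4 — 3 1/3 stops stopped down (darker).
Shutter speed: 0.8 → 1 → 1.3 — 2/3 stop longer (brighter).
ISO: 10000 → 8000 → 6400 → 5000 → 4000 → 3200 → 2500 → 2000 → 1600 — 2 2/3 stops dropped (darker).
Net: −3 1/3 +2/3 −2 2/3 = −5 1/3 stops.

5 1/3 stops darker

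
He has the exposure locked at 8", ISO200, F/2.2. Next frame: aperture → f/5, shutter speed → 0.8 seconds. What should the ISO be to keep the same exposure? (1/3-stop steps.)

Aperture: f/2.2 → f/2.5 → f/2.8 → f/3.2 → f/3.5 → f/4 → f/4.5 → f/5 — 2 1/3 stops narrower (darker).
Shutter speed: 8 → 6 → 5 → 4 → 3.2 → 2.5 → 2 → 1.6 → 1.3 → 1 → 0.8 — 3 1/3 stops faster (darker).
Net change so far: 5 2/3 stops darker. Offset with the ISO: 200 → 250 → 320 → 400 → 500 → 640 → 800 → 1000 → 1250 → 1600 → 2000 → 2500 → 3200 → 4000 → 5000 → 6400 → 8000 → 10000.

ISO 10000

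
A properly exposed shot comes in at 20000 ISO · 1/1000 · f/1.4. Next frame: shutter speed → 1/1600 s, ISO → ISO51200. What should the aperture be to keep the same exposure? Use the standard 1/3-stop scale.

Shutter speed: 1/1000 → 1/1250 → 1/1600 — 2/3 stop faster (darker).
ISO: 20000 → 25600 → 32000 → 40000 → 51200 — 1 1/3 stops raised (brighter).
Net change so far: 2/3 stop brighter. Offset with the aperture: f/1.4 → f/1.6 → f/1.8.

f/1.8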